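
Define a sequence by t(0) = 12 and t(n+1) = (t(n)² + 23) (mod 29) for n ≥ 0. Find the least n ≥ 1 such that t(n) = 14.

2

Computing terms: t(0) = 12; t(1) = 22; t(2) = 14; t(3) = 16; t(4) = 18; t(5) = 28; t(6) = 24; t(7) = 19; t(8) = 7; t(9) = 14.
Since t(9) = t(2) = 14, the sequence is eventually periodic: after a pre-period of length 2 it cycles with period 7.
The value 14 first appears (with n ≥ 1) at t(2).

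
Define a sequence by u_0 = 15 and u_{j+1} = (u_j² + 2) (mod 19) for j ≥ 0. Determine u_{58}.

Computing terms: u_0 = 15, u_1 = 18, u_2 = 3, u_3 = 11, u_4 = 9, u_5 = 7, u_6 = 13, u_7 = 0, u_8 = 2, u_9 = 6, u_{10} = 0.
Since u_{10} = u_7 = 0, the sequence is eventually periodic: after a pre-period of length 7 it cycles with period 3.
For j ≥ 7, u_j depends only on (j - 7) mod 3. (58 - 7) mod 3 = 0, so u_{58} = u_7 = 0.

0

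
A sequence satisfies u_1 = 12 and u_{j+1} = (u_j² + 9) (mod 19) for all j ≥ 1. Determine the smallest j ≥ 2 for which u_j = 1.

2

Computing terms: u_1 = 12, u_2 = 1, u_3 = 10, u_4 = 14, u_5 = 15, u_6 = 6, u_7 = 7, u_8 = 1.
Since u_8 = u_2 = 1, the sequence is eventually periodic: after a pre-period of length 1 it cycles with period 6.
The value 1 first appears (with j ≥ 2) at u_2.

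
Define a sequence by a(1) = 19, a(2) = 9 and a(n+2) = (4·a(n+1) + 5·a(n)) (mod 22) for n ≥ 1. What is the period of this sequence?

We have a(1) = 19; a(2) = 9; a(3) = 21; a(4) = 19; a(5) = 5; a(6) = 5; a(7) = 1; a(8) = 7; a(9) = 11; a(10) = 13; a(11) = 19; a(12) = 9.
The sequence repeats with period 10.

10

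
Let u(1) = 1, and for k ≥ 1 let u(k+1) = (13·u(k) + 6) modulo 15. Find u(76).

10

u(1) = 1,  u(2) = 4,  u(3) = 13,  u(4) = 10,  u(5) = 1.
The sequence repeats with period 4.
So u(76) = u(1 + ((76-1) mod 4)) = u(4) = 10.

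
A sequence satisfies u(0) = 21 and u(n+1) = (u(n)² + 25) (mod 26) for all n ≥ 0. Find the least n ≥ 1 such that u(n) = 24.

Listing terms: u(0) = 21, u(1) = 24, u(2) = 3, u(3) = 8, u(4) = 11, u(5) = 16, u(6) = 21.
Since u(6) = u(0) = 21, the sequence is periodic with period 6.
The value 24 first appears (with n ≥ 1) at u(1).

1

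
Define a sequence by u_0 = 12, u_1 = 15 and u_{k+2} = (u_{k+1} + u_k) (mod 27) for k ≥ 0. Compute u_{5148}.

15

u_0 = 12; u_1 = 15; u_2 = 0; u_3 = 15; u_4 = 15; u_5 = 3; u_6 = 18; u_7 = 21; u_8 = 12; u_9 = 6; u_{10} = 18; u_{11} = 24; u_{12} = 15; u_{13} = 12; u_{14} = 0; u_{15} = 12; u_{16} = 12; u_{17} = 24; u_{18} = 9; u_{19} = 6; u_{20} = 15; u_{21} = 21; u_{22} = 9; u_{23} = 3; u_{24} = 12; u_{25} = 15.
Since (u_{24}, u_{25}) = (u_0, u_1) = (12, 15) (two consecutive terms determine the rest), the sequence is periodic with period 24.
So u_{5148} = u_{0 + ((5148-0) mod 24)} = u_{12} = 15.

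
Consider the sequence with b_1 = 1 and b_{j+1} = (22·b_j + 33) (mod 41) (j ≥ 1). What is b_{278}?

7

We have b_1 = 1,  b_2 = 14,  b_3 = 13,  b_4 = 32,  b_5 = 40,  b_6 = 11,  b_7 = 29,  b_8 = 15,  b_9 = 35,  b_{10} = 24,  b_{11} = 28,  b_{12} = 34,  b_{13} = 2,  b_{14} = 36,  b_{15} = 5,  b_{16} = 20,  b_{17} = 22,  b_{18} = 25,  b_{19} = 9,  b_{20} = 26,  b_{21} = 31,  b_{22} = 18,  b_{23} = 19,  b_{24} = 0,  b_{25} = 33,  b_{26} = 21,  b_{27} = 3,  b_{28} = 17,  b_{29} = 38,  b_{30} = 8,  b_{31} = 4,  b_{32} = 39,  b_{33} = 30,  b_{34} = 37,  b_{35} = 27,  b_{36} = 12,  b_{37} = 10,  b_{38} = 7,  b_{39} = 23,  b_{40} = 6,  b_{41} = 1.
Since b_{41} = b_1 = 1, the sequence is periodic with period 40.
(278 - 1) mod 40 = 37, so b_{278} = b_{38} = 7.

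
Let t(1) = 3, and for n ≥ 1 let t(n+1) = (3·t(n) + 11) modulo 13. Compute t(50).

We have t(1) = 3,  t(2) = 7,  t(3) = 6,  t(4) = 3.
The sequence repeats with period 3.
So t(50) = t(1 + ((50-1) mod 3)) = t(2) = 7.

7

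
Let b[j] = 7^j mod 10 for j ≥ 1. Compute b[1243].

Computing terms: b[1] = 7; b[2] = 9; b[3] = 3; b[4] = 1; b[5] = 7.
The sequence repeats with period 4.
(1243 - 1) mod 4 = 2, so b[1243] = b[3] = 3.

3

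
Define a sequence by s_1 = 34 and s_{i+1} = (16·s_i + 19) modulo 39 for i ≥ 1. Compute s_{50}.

17

We have s_1 = 34, s_2 = 17, s_3 = 18, s_4 = 34.
The sequence repeats with period 3.
So s_{50} = s_{1 + ((50-1) mod 3)} = s_2 = 17.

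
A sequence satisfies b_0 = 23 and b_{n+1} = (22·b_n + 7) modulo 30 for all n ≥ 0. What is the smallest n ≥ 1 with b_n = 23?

3

Computing terms: b_0 = 23, b_1 = 3, b_2 = 13, b_3 = 23.
The sequence repeats with period 3.
The value 23 next appears (with n ≥ 1) at b_3.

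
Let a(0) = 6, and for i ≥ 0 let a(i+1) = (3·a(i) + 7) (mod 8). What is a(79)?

5

a(0) = 6, a(1) = 1, a(2) = 2, a(3) = 5, a(4) = 6.
The sequence repeats with period 4.
So a(79) = a(0 + ((79-0) mod 4)) = a(3) = 5.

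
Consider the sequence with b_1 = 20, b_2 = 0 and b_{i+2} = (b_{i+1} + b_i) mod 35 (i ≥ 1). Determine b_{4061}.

b_1 = 20,  b_2 = 0,  b_3 = 20,  b_4 = 20,  b_5 = 5,  b_6 = 25,  b_7 = 30,  b_8 = 20,  b_9 = 15,  b_{10} = 0,  b_{11} = 15,  b_{12} = 15,  b_{13} = 30,  b_{14} = 10,  b_{15} = 5,  b_{16} = 15,  b_{17} = 20,  b_{18} = 0.
Since (b_{17}, b_{18}) = (b_1, b_2) = (20, 0) (two consecutive terms determine the rest), the sequence is periodic with period 16.
So b_{4061} = b_{1 + ((4061-1) mod 16)} = b_{13} = 30.

30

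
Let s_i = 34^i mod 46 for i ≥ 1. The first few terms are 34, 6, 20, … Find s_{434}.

18

Listing terms: s_1 = 34,  s_2 = 6,  s_3 = 20,  s_4 = 36,  s_5 = 28,  s_6 = 32,  s_7 = 30,  s_8 = 8,  s_9 = 42,  s_{10} = 2,  s_{11} = 22,  s_{12} = 12,  s_{13} = 40,  s_{14} = 26,  s_{15} = 10,  s_{16} = 18,  s_{17} = 14,  s_{18} = 16,  s_{19} = 38,  s_{20} = 4,  s_{21} = 44,  s_{22} = 24,  s_{23} = 34.
Since s_{23} = s_1 = 34, the sequence is periodic with period 22.
(434 - 1) mod 22 = 15, so s_{434} = s_{16} = 18.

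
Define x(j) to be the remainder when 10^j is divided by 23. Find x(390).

Computing terms: x(0) = 1; x(1) = 10; x(2) = 8; x(3) = 11; x(4) = 18; x(5) = 19; x(6) = 6; x(7) = 14; x(8) = 2; x(9) = 20; x(10) = 16; x(11) = 22; x(12) = 13; x(13) = 15; x(14) = 12; x(15) = 5; x(16) = 4; x(17) = 17; x(18) = 9; x(19) = 21; x(20) = 3; x(21) = 7; x(22) = 1.
The sequence repeats with period 22.
(390 - 0) mod 22 = 16, so x(390) = x(16) = 4.

4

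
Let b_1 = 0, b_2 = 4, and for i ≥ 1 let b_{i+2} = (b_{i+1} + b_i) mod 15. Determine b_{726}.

5

Listing terms: b_1 = 0, b_2 = 4, b_3 = 4, b_4 = 8, b_5 = 12, b_6 = 5, b_7 = 2, b_8 = 7, b_9 = 9, b_{10} = 1, b_{11} = 10, b_{12} = 11, b_{13} = 6, b_{14} = 2, b_{15} = 8, b_{16} = 10, b_{17} = 3, b_{18} = 13, b_{19} = 1, b_{20} = 14, b_{21} = 0, b_{22} = 14, b_{23} = 14, b_{24} = 13, b_{25} = 12, b_{26} = 10, b_{27} = 7, b_{28} = 2, b_{29} = 9, b_{30} = 11, b_{31} = 5, b_{32} = 1, b_{33} = 6, b_{34} = 7, b_{35} = 13, b_{36} = 5, b_{37} = 3, b_{38} = 8, b_{39} = 11, b_{40} = 4, b_{41} = 0, b_{42} = 4.
The sequence repeats with period 40.
So b_{726} = b_{1 + ((726-1) mod 40)} = b_6 = 5.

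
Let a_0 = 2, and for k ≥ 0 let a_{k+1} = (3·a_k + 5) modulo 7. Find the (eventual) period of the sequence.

6

Listing terms: a_0 = 2, a_1 = 4, a_2 = 3, a_3 = 0, a_4 = 5, a_5 = 6, a_6 = 2.
Since a_6 = a_0 = 2, the sequence is periodic with period 6.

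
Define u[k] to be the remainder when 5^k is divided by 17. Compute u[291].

Computing terms: u[1] = 5, u[2] = 8, u[3] = 6, u[4] = 13, u[5] = 14, u[6] = 2, u[7] = 10, u[8] = 16, u[9] = 12, u[10] = 9, u[11] = 11, u[12] = 4, u[13] = 3, u[14] = 15, u[15] = 7, u[16] = 1, u[17] = 5.
The sequence repeats with period 16.
(291 - 1) mod 16 = 2, so u[291] = u[3] = 6.

6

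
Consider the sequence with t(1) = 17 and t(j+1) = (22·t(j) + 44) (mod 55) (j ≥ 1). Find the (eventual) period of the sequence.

t(1) = 17; t(2) = 33; t(3) = 0; t(4) = 44; t(5) = 22; t(6) = 33.
Since t(6) = t(2) = 33, the sequence is eventually periodic: after a pre-period of length 1 it cycles with period 4.

4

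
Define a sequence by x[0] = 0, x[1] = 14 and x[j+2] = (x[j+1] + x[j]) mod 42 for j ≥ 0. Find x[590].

Listing terms: x[0] = 0,  x[1] = 14,  x[2] = 14,  x[3] = 28,  x[4] = 0,  x[5] = 28,  x[6] = 28,  x[7] = 14,  x[8] = 0,  x[9] = 14.
The sequence repeats with period 8.
(590 - 0) mod 8 = 6, so x[590] = x[6] = 28.

28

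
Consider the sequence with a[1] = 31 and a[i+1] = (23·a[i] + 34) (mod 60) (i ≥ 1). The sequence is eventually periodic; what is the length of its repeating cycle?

Computing terms: a[1] = 31,  a[2] = 27,  a[3] = 55,  a[4] = 39,  a[5] = 31.
The sequence repeats with period 4.

4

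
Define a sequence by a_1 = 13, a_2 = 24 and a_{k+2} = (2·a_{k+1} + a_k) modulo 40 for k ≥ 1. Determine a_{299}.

a_1 = 13,  a_2 = 24,  a_3 = 21,  a_4 = 26,  a_5 = 33,  a_6 = 12,  a_7 = 17,  a_8 = 6,  a_9 = 29,  a_{10} = 24,  a_{11} = 37,  a_{12} = 18,  a_{13} = 33,  a_{14} = 4,  a_{15} = 1,  a_{16} = 6,  a_{17} = 13,  a_{18} = 32,  a_{19} = 37,  a_{20} = 26,  a_{21} = 9,  a_{22} = 4,  a_{23} = 17,  a_{24} = 38,  a_{25} = 13,  a_{26} = 24.
The sequence repeats with period 24.
(299 - 1) mod 24 = 10, so a_{299} = a_{11} = 37.

37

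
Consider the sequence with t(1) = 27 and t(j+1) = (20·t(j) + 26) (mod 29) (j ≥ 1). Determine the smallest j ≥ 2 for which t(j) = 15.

2

Computing terms: t(1) = 27, t(2) = 15, t(3) = 7, t(4) = 21, t(5) = 11, t(6) = 14, t(7) = 16, t(8) = 27.
Since t(8) = t(1) = 27, the sequence is periodic with period 7.
The value 15 first appears (with j ≥ 2) at t(2).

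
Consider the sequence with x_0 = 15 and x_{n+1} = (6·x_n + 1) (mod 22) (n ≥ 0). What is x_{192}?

x_0 = 15, x_1 = 3, x_2 = 19, x_3 = 5, x_4 = 9, x_5 = 11, x_6 = 1, x_7 = 7, x_8 = 21, x_9 = 17, x_{10} = 15.
Since x_{10} = x_0 = 15, the sequence is periodic with period 10.
(192 - 0) mod 10 = 2, so x_{192} = x_2 = 19.

19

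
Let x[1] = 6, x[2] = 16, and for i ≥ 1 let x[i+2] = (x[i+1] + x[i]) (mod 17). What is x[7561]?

6

Computing terms: x[1] = 6, x[2] = 16, x[3] = 5, x[4] = 4, x[5] = 9, x[6] = 13, x[7] = 5, x[8] = 1, x[9] = 6, x[10] = 7, x[11] = 13, x[12] = 3, x[13] = 16, x[14] = 2, x[15] = 1, x[16] = 3, x[17] = 4, x[18] = 7, x[19] = 11, x[20] = 1, x[21] = 12, x[22] = 13, x[23] = 8, x[24] = 4, x[25] = 12, x[26] = 16, x[27] = 11, x[28] = 10, x[29] = 4, x[30] = 14, x[31] = 1, x[32] = 15, x[33] = 16, x[34] = 14, x[35] = 13, x[36] = 10, x[37] = 6, x[38] = 16.
The sequence repeats with period 36.
(7561 - 1) mod 36 = 0, so x[7561] = x[1] = 6.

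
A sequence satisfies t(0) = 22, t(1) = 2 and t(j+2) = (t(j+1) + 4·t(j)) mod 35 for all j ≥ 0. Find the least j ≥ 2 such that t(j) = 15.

We have t(0) = 22, t(1) = 2, t(2) = 20, t(3) = 28, t(4) = 3, t(5) = 10, t(6) = 22, t(7) = 27, t(8) = 10, t(9) = 13, t(10) = 18, t(11) = 0, t(12) = 2, t(13) = 2, t(14) = 10, t(15) = 18, t(16) = 23, t(17) = 25, t(18) = 12, t(19) = 7, t(20) = 20, t(21) = 13, t(22) = 23, t(23) = 5, t(24) = 27, t(25) = 12, t(26) = 15, t(27) = 28, t(28) = 18, t(29) = 25, t(30) = 27, t(31) = 22, t(32) = 25, t(33) = 8, t(34) = 3, t(35) = 0, t(36) = 12, t(37) = 12, t(38) = 25, t(39) = 3, t(40) = 33, t(41) = 10, t(42) = 2, t(43) = 7, t(44) = 15, t(45) = 8, t(46) = 33, t(47) = 30, t(48) = 22, t(49) = 2.
Since (t(48), t(49)) = (t(0), t(1)) = (22, 2) (two consecutive terms determine the rest), the sequence is periodic with period 48.
The value 15 first appears (with j ≥ 2) at t(26).

26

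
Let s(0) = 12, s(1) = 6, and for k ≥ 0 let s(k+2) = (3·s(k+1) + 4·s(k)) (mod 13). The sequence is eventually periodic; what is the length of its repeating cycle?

We have s(0) = 12, s(1) = 6, s(2) = 1, s(3) = 1, s(4) = 7, s(5) = 12, s(6) = 12, s(7) = 6.
Since (s(6), s(7)) = (s(0), s(1)) = (12, 6) (two consecutive terms determine the rest), the sequence is periodic with period 6.

6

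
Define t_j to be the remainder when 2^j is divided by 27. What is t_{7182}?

1

Computing terms: t_0 = 1, t_1 = 2, t_2 = 4, t_3 = 8, t_4 = 16, t_5 = 5, t_6 = 10, t_7 = 20, t_8 = 13, t_9 = 26, t_{10} = 25, t_{11} = 23, t_{12} = 19, t_{13} = 11, t_{14} = 22, t_{15} = 17, t_{16} = 7, t_{17} = 14, t_{18} = 1.
The sequence repeats with period 18.
So t_{7182} = t_{0 + ((7182-0) mod 18)} = t_0 = 1.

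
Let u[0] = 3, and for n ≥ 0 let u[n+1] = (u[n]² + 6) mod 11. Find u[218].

u[0] = 3, u[1] = 4, u[2] = 0, u[3] = 6, u[4] = 9, u[5] = 10, u[6] = 7, u[7] = 0.
Since u[7] = u[2] = 0, the sequence is eventually periodic: after a pre-period of length 2 it cycles with period 5.
For n ≥ 2, u[n] depends only on (n - 2) mod 5. (218 - 2) mod 5 = 1, so u[218] = u[3] = 6.

6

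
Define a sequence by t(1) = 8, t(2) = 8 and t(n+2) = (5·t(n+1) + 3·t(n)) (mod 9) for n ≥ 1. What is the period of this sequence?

6

Listing terms: t(1) = 8; t(2) = 8; t(3) = 1; t(4) = 2; t(5) = 4; t(6) = 8; t(7) = 7; t(8) = 5; t(9) = 1; t(10) = 2.
Since (t(9), t(10)) = (t(3), t(4)) = (1, 2) (two consecutive terms determine the rest), the sequence is eventually periodic: after a pre-period of length 2 it cycles with period 6.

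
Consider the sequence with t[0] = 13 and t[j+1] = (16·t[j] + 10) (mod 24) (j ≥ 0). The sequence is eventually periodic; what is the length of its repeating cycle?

3

t[0] = 13,  t[1] = 2,  t[2] = 18,  t[3] = 10,  t[4] = 2.
Since t[4] = t[1] = 2, the sequence is eventually periodic: after a pre-period of length 1 it cycles with period 3.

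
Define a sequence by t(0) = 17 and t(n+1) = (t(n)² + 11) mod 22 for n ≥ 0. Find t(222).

9

We have t(0) = 17,  t(1) = 14,  t(2) = 9,  t(3) = 4,  t(4) = 5,  t(5) = 14.
Since t(5) = t(1) = 14, the sequence is eventually periodic: after a pre-period of length 1 it cycles with period 4.
For n ≥ 1, t(n) depends only on (n - 1) mod 4. (222 - 1) mod 4 = 1, so t(222) = t(2) = 9.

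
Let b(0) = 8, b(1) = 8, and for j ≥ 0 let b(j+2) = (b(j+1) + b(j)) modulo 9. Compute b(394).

We have b(0) = 8, b(1) = 8, b(2) = 7, b(3) = 6, b(4) = 4, b(5) = 1, b(6) = 5, b(7) = 6, b(8) = 2, b(9) = 8, b(10) = 1, b(11) = 0, b(12) = 1, b(13) = 1, b(14) = 2, b(15) = 3, b(16) = 5, b(17) = 8, b(18) = 4, b(19) = 3, b(20) = 7, b(21) = 1, b(22) = 8, b(23) = 0, b(24) = 8, b(25) = 8.
The sequence repeats with period 24.
(394 - 0) mod 24 = 10, so b(394) = b(10) = 1.

1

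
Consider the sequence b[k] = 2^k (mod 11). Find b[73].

Computing terms: b[0] = 1,  b[1] = 2,  b[2] = 4,  b[3] = 8,  b[4] = 5,  b[5] = 10,  b[6] = 9,  b[7] = 7,  b[8] = 3,  b[9] = 6,  b[10] = 1.
The sequence repeats with period 10.
(73 - 0) mod 10 = 3, so b[73] = b[3] = 8.

8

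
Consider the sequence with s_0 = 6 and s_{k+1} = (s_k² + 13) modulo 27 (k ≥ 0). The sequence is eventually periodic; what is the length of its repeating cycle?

9

s_0 = 6, s_1 = 22, s_2 = 11, s_3 = 26, s_4 = 14, s_5 = 20, s_6 = 8, s_7 = 23, s_8 = 2, s_9 = 17, s_{10} = 5, s_{11} = 11.
Since s_{11} = s_2 = 11, the sequence is eventually periodic: after a pre-period of length 2 it cycles with period 9.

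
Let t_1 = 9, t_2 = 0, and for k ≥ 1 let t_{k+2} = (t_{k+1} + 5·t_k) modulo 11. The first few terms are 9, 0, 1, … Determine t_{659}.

4

We have t_1 = 9,  t_2 = 0,  t_3 = 1,  t_4 = 1,  t_5 = 6,  t_6 = 0,  t_7 = 8,  t_8 = 8,  t_9 = 4,  t_{10} = 0,  t_{11} = 9,  t_{12} = 9,  t_{13} = 10,  t_{14} = 0,  t_{15} = 6,  t_{16} = 6,  t_{17} = 3,  t_{18} = 0,  t_{19} = 4,  t_{20} = 4,  t_{21} = 2,  t_{22} = 0,  t_{23} = 10,  t_{24} = 10,  t_{25} = 5,  t_{26} = 0,  t_{27} = 3,  t_{28} = 3,  t_{29} = 7,  t_{30} = 0,  t_{31} = 2,  t_{32} = 2,  t_{33} = 1,  t_{34} = 0,  t_{35} = 5,  t_{36} = 5,  t_{37} = 8,  t_{38} = 0,  t_{39} = 7,  t_{40} = 7,  t_{41} = 9,  t_{42} = 0.
Since (t_{41}, t_{42}) = (t_1, t_2) = (9, 0) (two consecutive terms determine the rest), the sequence is periodic with period 40.
So t_{659} = t_{1 + ((659-1) mod 40)} = t_{19} = 4.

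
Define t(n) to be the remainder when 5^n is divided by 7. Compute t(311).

3

Computing terms: t(0) = 1,  t(1) = 5,  t(2) = 4,  t(3) = 6,  t(4) = 2,  t(5) = 3,  t(6) = 1.
Since t(6) = t(0) = 1, the sequence is periodic with period 6.
(311 - 0) mod 6 = 5, so t(311) = t(5) = 3.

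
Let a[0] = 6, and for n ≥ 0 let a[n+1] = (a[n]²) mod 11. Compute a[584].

5

We have a[0] = 6; a[1] = 3; a[2] = 9; a[3] = 4; a[4] = 5; a[5] = 3.
Since a[5] = a[1] = 3, the sequence is eventually periodic: after a pre-period of length 1 it cycles with period 4.
For n ≥ 1, a[n] depends only on (n - 1) mod 4. (584 - 1) mod 4 = 3, so a[584] = a[4] = 5.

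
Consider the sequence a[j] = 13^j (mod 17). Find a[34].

Listing terms: a[0] = 1; a[1] = 13; a[2] = 16; a[3] = 4; a[4] = 1.
Since a[4] = a[0] = 1, the sequence is periodic with period 4.
So a[34] = a[0 + ((34-0) mod 4)] = a[2] = 16.

16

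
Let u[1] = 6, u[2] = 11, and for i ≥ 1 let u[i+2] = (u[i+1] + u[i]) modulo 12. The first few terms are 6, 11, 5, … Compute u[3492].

1

Listing terms: u[1] = 6, u[2] = 11, u[3] = 5, u[4] = 4, u[5] = 9, u[6] = 1, u[7] = 10, u[8] = 11, u[9] = 9, u[10] = 8, u[11] = 5, u[12] = 1, u[13] = 6, u[14] = 7, u[15] = 1, u[16] = 8, u[17] = 9, u[18] = 5, u[19] = 2, u[20] = 7, u[21] = 9, u[22] = 4, u[23] = 1, u[24] = 5, u[25] = 6, u[26] = 11.
The sequence repeats with period 24.
So u[3492] = u[1 + ((3492-1) mod 24)] = u[12] = 1.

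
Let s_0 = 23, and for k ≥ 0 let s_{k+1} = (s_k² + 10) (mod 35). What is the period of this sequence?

Computing terms: s_0 = 23,  s_1 = 14,  s_2 = 31,  s_3 = 26,  s_4 = 21,  s_5 = 31.
Since s_5 = s_2 = 31, the sequence is eventually periodic: after a pre-period of length 2 it cycles with period 3.

3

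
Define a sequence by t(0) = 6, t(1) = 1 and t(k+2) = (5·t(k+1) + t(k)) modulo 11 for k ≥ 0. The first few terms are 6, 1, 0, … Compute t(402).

8

t(0) = 6, t(1) = 1, t(2) = 0, t(3) = 1, t(4) = 5, t(5) = 4, t(6) = 3, t(7) = 8, t(8) = 10, t(9) = 3, t(10) = 3, t(11) = 7, t(12) = 5, t(13) = 10, t(14) = 0, t(15) = 10, t(16) = 6, t(17) = 7, t(18) = 8, t(19) = 3, t(20) = 1, t(21) = 8, t(22) = 8, t(23) = 4, t(24) = 6, t(25) = 1.
Since (t(24), t(25)) = (t(0), t(1)) = (6, 1) (two consecutive terms determine the rest), the sequence is periodic with period 24.
(402 - 0) mod 24 = 18, so t(402) = t(18) = 8.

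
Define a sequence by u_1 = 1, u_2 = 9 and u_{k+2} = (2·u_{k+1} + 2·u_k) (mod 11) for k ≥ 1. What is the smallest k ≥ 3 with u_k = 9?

u_1 = 1; u_2 = 9; u_3 = 9; u_4 = 3; u_5 = 2; u_6 = 10; u_7 = 2; u_8 = 2; u_9 = 8; u_{10} = 9; u_{11} = 1; u_{12} = 9.
Since (u_{11}, u_{12}) = (u_1, u_2) = (1, 9) (two consecutive terms determine the rest), the sequence is periodic with period 10.
The value 9 first appears (with k ≥ 3) at u_3.

3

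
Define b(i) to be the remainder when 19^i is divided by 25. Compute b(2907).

14

Listing terms: b(1) = 19,  b(2) = 11,  b(3) = 9,  b(4) = 21,  b(5) = 24,  b(6) = 6,  b(7) = 14,  b(8) = 16,  b(9) = 4,  b(10) = 1,  b(11) = 19.
The sequence repeats with period 10.
So b(2907) = b(1 + ((2907-1) mod 10)) = b(7) = 14.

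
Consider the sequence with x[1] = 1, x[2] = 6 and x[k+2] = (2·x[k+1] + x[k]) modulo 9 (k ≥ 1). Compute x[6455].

2

We have x[1] = 1,  x[2] = 6,  x[3] = 4,  x[4] = 5,  x[5] = 5,  x[6] = 6,  x[7] = 8,  x[8] = 4,  x[9] = 7,  x[10] = 0,  x[11] = 7,  x[12] = 5,  x[13] = 8,  x[14] = 3,  x[15] = 5,  x[16] = 4,  x[17] = 4,  x[18] = 3,  x[19] = 1,  x[20] = 5,  x[21] = 2,  x[22] = 0,  x[23] = 2,  x[24] = 4,  x[25] = 1,  x[26] = 6.
The sequence repeats with period 24.
So x[6455] = x[1 + ((6455-1) mod 24)] = x[23] = 2.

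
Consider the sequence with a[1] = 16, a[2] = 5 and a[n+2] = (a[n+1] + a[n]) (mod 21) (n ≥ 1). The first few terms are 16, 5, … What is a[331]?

0

Listing terms: a[1] = 16; a[2] = 5; a[3] = 0; a[4] = 5; a[5] = 5; a[6] = 10; a[7] = 15; a[8] = 4; a[9] = 19; a[10] = 2; a[11] = 0; a[12] = 2; a[13] = 2; a[14] = 4; a[15] = 6; a[16] = 10; a[17] = 16; a[18] = 5.
The sequence repeats with period 16.
(331 - 1) mod 16 = 10, so a[331] = a[11] = 0.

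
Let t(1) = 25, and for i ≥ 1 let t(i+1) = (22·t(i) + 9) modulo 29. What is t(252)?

We have t(1) = 25, t(2) = 8, t(3) = 11, t(4) = 19, t(5) = 21, t(6) = 7, t(7) = 18, t(8) = 28, t(9) = 16, t(10) = 13, t(11) = 5, t(12) = 3, t(13) = 17, t(14) = 6, t(15) = 25.
Since t(15) = t(1) = 25, the sequence is periodic with period 14.
(252 - 1) mod 14 = 13, so t(252) = t(14) = 6.

6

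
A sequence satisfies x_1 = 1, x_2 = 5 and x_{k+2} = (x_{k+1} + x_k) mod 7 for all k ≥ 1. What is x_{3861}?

3

Listing terms: x_1 = 1, x_2 = 5, x_3 = 6, x_4 = 4, x_5 = 3, x_6 = 0, x_7 = 3, x_8 = 3, x_9 = 6, x_{10} = 2, x_{11} = 1, x_{12} = 3, x_{13} = 4, x_{14} = 0, x_{15} = 4, x_{16} = 4, x_{17} = 1, x_{18} = 5.
Since (x_{17}, x_{18}) = (x_1, x_2) = (1, 5) (two consecutive terms determine the rest), the sequence is periodic with period 16.
(3861 - 1) mod 16 = 4, so x_{3861} = x_5 = 3.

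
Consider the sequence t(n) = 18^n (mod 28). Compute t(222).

8

t(1) = 18,  t(2) = 16,  t(3) = 8,  t(4) = 4,  t(5) = 16.
Since t(5) = t(2) = 16, the sequence is eventually periodic: after a pre-period of length 1 it cycles with period 3.
For n ≥ 2, t(n) depends only on (n - 2) mod 3. (222 - 2) mod 3 = 1, so t(222) = t(3) = 8.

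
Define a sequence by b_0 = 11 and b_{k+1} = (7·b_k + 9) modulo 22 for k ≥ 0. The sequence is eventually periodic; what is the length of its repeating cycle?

10

We have b_0 = 11,  b_1 = 20,  b_2 = 17,  b_3 = 18,  b_4 = 3,  b_5 = 8,  b_6 = 21,  b_7 = 2,  b_8 = 1,  b_9 = 16,  b_{10} = 11.
Since b_{10} = b_0 = 11, the sequence is periodic with period 10.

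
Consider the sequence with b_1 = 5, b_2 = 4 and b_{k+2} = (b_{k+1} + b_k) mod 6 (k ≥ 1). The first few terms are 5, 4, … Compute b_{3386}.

Listing terms: b_1 = 5; b_2 = 4; b_3 = 3; b_4 = 1; b_5 = 4; b_6 = 5; b_7 = 3; b_8 = 2; b_9 = 5; b_{10} = 1; b_{11} = 0; b_{12} = 1; b_{13} = 1; b_{14} = 2; b_{15} = 3; b_{16} = 5; b_{17} = 2; b_{18} = 1; b_{19} = 3; b_{20} = 4; b_{21} = 1; b_{22} = 5; b_{23} = 0; b_{24} = 5; b_{25} = 5; b_{26} = 4.
The sequence repeats with period 24.
(3386 - 1) mod 24 = 1, so b_{3386} = b_2 = 4.

4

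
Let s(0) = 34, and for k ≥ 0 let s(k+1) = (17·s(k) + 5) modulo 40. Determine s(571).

17

We have s(0) = 34; s(1) = 23; s(2) = 36; s(3) = 17; s(4) = 14; s(5) = 3; s(6) = 16; s(7) = 37; s(8) = 34.
The sequence repeats with period 8.
So s(571) = s(0 + ((571-0) mod 8)) = s(3) = 17.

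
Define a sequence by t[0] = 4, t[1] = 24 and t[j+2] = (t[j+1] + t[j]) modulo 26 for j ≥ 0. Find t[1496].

16

Computing terms: t[0] = 4; t[1] = 24; t[2] = 2; t[3] = 0; t[4] = 2; t[5] = 2; t[6] = 4; t[7] = 6; t[8] = 10; t[9] = 16; t[10] = 0; t[11] = 16; t[12] = 16; t[13] = 6; t[14] = 22; t[15] = 2; t[16] = 24; t[17] = 0; t[18] = 24; t[19] = 24; t[20] = 22; t[21] = 20; t[22] = 16; t[23] = 10; t[24] = 0; t[25] = 10; t[26] = 10; t[27] = 20; t[28] = 4; t[29] = 24.
Since (t[28], t[29]) = (t[0], t[1]) = (4, 24) (two consecutive terms determine the rest), the sequence is periodic with period 28.
(1496 - 0) mod 28 = 12, so t[1496] = t[12] = 16.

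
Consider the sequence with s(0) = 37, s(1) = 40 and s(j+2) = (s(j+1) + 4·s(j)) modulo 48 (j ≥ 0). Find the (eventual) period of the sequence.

We have s(0) = 37; s(1) = 40; s(2) = 44; s(3) = 12; s(4) = 44; s(5) = 44; s(6) = 28; s(7) = 12; s(8) = 28; s(9) = 28; s(10) = 44; s(11) = 12.
Since (s(10), s(11)) = (s(2), s(3)) = (44, 12) (two consecutive terms determine the rest), the sequence is eventually periodic: after a pre-period of length 2 it cycles with period 8.

8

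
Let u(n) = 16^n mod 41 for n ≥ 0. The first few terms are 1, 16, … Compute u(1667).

Computing terms: u(0) = 1; u(1) = 16; u(2) = 10; u(3) = 37; u(4) = 18; u(5) = 1.
Since u(5) = u(0) = 1, the sequence is periodic with period 5.
(1667 - 0) mod 5 = 2, so u(1667) = u(2) = 10.

10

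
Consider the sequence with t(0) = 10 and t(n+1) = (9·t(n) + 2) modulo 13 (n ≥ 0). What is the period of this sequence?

3

Computing terms: t(0) = 10, t(1) = 1, t(2) = 11, t(3) = 10.
Since t(3) = t(0) = 10, the sequence is periodic with period 3.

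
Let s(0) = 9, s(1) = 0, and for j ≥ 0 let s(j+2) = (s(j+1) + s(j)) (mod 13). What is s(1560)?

Listing terms: s(0) = 9,  s(1) = 0,  s(2) = 9,  s(3) = 9,  s(4) = 5,  s(5) = 1,  s(6) = 6,  s(7) = 7,  s(8) = 0,  s(9) = 7,  s(10) = 7,  s(11) = 1,  s(12) = 8,  s(13) = 9,  s(14) = 4,  s(15) = 0,  s(16) = 4,  s(17) = 4,  s(18) = 8,  s(19) = 12,  s(20) = 7,  s(21) = 6,  s(22) = 0,  s(23) = 6,  s(24) = 6,  s(25) = 12,  s(26) = 5,  s(27) = 4,  s(28) = 9,  s(29) = 0.
Since (s(28), s(29)) = (s(0), s(1)) = (9, 0) (two consecutive terms determine the rest), the sequence is periodic with period 28.
So s(1560) = s(0 + ((1560-0) mod 28)) = s(20) = 7.

7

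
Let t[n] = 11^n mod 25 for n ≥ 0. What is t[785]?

t[0] = 1,  t[1] = 11,  t[2] = 21,  t[3] = 6,  t[4] = 16,  t[5] = 1.
The sequence repeats with period 5.
(785 - 0) mod 5 = 0, so t[785] = t[0] = 1.

1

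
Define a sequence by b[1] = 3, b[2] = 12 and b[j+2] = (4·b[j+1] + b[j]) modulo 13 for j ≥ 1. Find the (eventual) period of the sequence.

28

Computing terms: b[1] = 3, b[2] = 12, b[3] = 12, b[4] = 8, b[5] = 5, b[6] = 2, b[7] = 0, b[8] = 2, b[9] = 8, b[10] = 8, b[11] = 1, b[12] = 12, b[13] = 10, b[14] = 0, b[15] = 10, b[16] = 1, b[17] = 1, b[18] = 5, b[19] = 8, b[20] = 11, b[21] = 0, b[22] = 11, b[23] = 5, b[24] = 5, b[25] = 12, b[26] = 1, b[27] = 3, b[28] = 0, b[29] = 3, b[30] = 12.
The sequence repeats with period 28.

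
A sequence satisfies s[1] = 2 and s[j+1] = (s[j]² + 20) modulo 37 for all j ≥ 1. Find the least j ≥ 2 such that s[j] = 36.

Listing terms: s[1] = 2, s[2] = 24, s[3] = 4, s[4] = 36, s[5] = 21, s[6] = 17, s[7] = 13, s[8] = 4.
Since s[8] = s[3] = 4, the sequence is eventually periodic: after a pre-period of length 2 it cycles with period 5.
The value 36 first appears (with j ≥ 2) at s[4].

4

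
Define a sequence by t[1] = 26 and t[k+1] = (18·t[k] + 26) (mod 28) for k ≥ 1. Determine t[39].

14

Computing terms: t[1] = 26,  t[2] = 18,  t[3] = 14,  t[4] = 26.
The sequence repeats with period 3.
So t[39] = t[1 + ((39-1) mod 3)] = t[3] = 14.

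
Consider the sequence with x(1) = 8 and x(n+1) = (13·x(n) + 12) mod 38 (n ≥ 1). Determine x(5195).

Computing terms: x(1) = 8,  x(2) = 2,  x(3) = 0,  x(4) = 12,  x(5) = 16,  x(6) = 30,  x(7) = 22,  x(8) = 32,  x(9) = 10,  x(10) = 28,  x(11) = 34,  x(12) = 36,  x(13) = 24,  x(14) = 20,  x(15) = 6,  x(16) = 14,  x(17) = 4,  x(18) = 26,  x(19) = 8.
Since x(19) = x(1) = 8, the sequence is periodic with period 18.
So x(5195) = x(1 + ((5195-1) mod 18)) = x(11) = 34.

34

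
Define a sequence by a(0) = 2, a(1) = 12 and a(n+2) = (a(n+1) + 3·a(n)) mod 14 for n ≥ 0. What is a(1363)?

Computing terms: a(0) = 2, a(1) = 12, a(2) = 4, a(3) = 12, a(4) = 10, a(5) = 4, a(6) = 6, a(7) = 4, a(8) = 8, a(9) = 6, a(10) = 2, a(11) = 6, a(12) = 12, a(13) = 2, a(14) = 10, a(15) = 2, a(16) = 4, a(17) = 10, a(18) = 8, a(19) = 10, a(20) = 6, a(21) = 8, a(22) = 12, a(23) = 8, a(24) = 2, a(25) = 12.
Since (a(24), a(25)) = (a(0), a(1)) = (2, 12) (two consecutive terms determine the rest), the sequence is periodic with period 24.
(1363 - 0) mod 24 = 19, so a(1363) = a(19) = 10.

10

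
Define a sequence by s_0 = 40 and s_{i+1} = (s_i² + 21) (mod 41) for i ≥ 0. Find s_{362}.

13

Computing terms: s_0 = 40,  s_1 = 22,  s_2 = 13,  s_3 = 26,  s_4 = 0,  s_5 = 21,  s_6 = 11,  s_7 = 19,  s_8 = 13.
Since s_8 = s_2 = 13, the sequence is eventually periodic: after a pre-period of length 2 it cycles with period 6.
For i ≥ 2, s_i depends only on (i - 2) mod 6. (362 - 2) mod 6 = 0, so s_{362} = s_2 = 13.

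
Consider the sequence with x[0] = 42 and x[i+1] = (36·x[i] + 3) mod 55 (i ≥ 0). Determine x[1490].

x[0] = 42,  x[1] = 30,  x[2] = 38,  x[3] = 51,  x[4] = 24,  x[5] = 42.
Since x[5] = x[0] = 42, the sequence is periodic with period 5.
(1490 - 0) mod 5 = 0, so x[1490] = x[0] = 42.

42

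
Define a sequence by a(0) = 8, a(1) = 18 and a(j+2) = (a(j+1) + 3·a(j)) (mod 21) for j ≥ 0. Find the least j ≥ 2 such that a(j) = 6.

Listing terms: a(0) = 8; a(1) = 18; a(2) = 0; a(3) = 12; a(4) = 12; a(5) = 6; a(6) = 0; a(7) = 18; a(8) = 18; a(9) = 9; a(10) = 0; a(11) = 6; a(12) = 6; a(13) = 3; a(14) = 0; a(15) = 9; a(16) = 9; a(17) = 15; a(18) = 0; a(19) = 3; a(20) = 3; a(21) = 12; a(22) = 0; a(23) = 15; a(24) = 15; a(25) = 18; a(26) = 0.
Since (a(25), a(26)) = (a(1), a(2)) = (18, 0) (two consecutive terms determine the rest), the sequence is eventually periodic: after a pre-period of length 1 it cycles with period 24.
The value 6 first appears (with j ≥ 2) at a(5).

5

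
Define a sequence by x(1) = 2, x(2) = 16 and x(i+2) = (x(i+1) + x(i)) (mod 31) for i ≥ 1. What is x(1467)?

24

Listing terms: x(1) = 2, x(2) = 16, x(3) = 18, x(4) = 3, x(5) = 21, x(6) = 24, x(7) = 14, x(8) = 7, x(9) = 21, x(10) = 28, x(11) = 18, x(12) = 15, x(13) = 2, x(14) = 17, x(15) = 19, x(16) = 5, x(17) = 24, x(18) = 29, x(19) = 22, x(20) = 20, x(21) = 11, x(22) = 0, x(23) = 11, x(24) = 11, x(25) = 22, x(26) = 2, x(27) = 24, x(28) = 26, x(29) = 19, x(30) = 14, x(31) = 2, x(32) = 16.
Since (x(31), x(32)) = (x(1), x(2)) = (2, 16) (two consecutive terms determine the rest), the sequence is periodic with period 30.
(1467 - 1) mod 30 = 26, so x(1467) = x(27) = 24.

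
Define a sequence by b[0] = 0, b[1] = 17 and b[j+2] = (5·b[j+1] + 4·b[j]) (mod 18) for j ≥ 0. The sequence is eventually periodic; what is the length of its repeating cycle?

We have b[0] = 0, b[1] = 17, b[2] = 13, b[3] = 7, b[4] = 15, b[5] = 13, b[6] = 17, b[7] = 11, b[8] = 15, b[9] = 11, b[10] = 7, b[11] = 7, b[12] = 9, b[13] = 1, b[14] = 5, b[15] = 11, b[16] = 3, b[17] = 5, b[18] = 1, b[19] = 7, b[20] = 3, b[21] = 7, b[22] = 11, b[23] = 11, b[24] = 9, b[25] = 17, b[26] = 13.
Since (b[25], b[26]) = (b[1], b[2]) = (17, 13) (two consecutive terms determine the rest), the sequence is eventually periodic: after a pre-period of length 1 it cycles with period 24.

24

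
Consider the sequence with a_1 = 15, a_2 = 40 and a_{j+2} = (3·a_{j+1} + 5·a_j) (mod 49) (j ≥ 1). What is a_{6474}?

48

Listing terms: a_1 = 15; a_2 = 40; a_3 = 48; a_4 = 1; a_5 = 47; a_6 = 48; a_7 = 36; a_8 = 5; a_9 = 48; a_{10} = 22; a_{11} = 12; a_{12} = 48; a_{13} = 8; a_{14} = 19; a_{15} = 48; a_{16} = 43; a_{17} = 26; a_{18} = 48; a_{19} = 29; a_{20} = 33; a_{21} = 48; a_{22} = 15; a_{23} = 40.
Since (a_{22}, a_{23}) = (a_1, a_2) = (15, 40) (two consecutive terms determine the rest), the sequence is periodic with period 21.
(6474 - 1) mod 21 = 5, so a_{6474} = a_6 = 48.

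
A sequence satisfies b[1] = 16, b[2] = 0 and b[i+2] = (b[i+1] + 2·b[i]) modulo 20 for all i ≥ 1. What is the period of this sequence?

4

We have b[1] = 16, b[2] = 0, b[3] = 12, b[4] = 12, b[5] = 16, b[6] = 0.
The sequence repeats with period 4.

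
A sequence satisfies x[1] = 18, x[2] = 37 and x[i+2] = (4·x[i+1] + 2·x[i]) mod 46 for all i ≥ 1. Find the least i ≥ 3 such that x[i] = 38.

We have x[1] = 18, x[2] = 37, x[3] = 0, x[4] = 28, x[5] = 20, x[6] = 44, x[7] = 32, x[8] = 32, x[9] = 8, x[10] = 4, x[11] = 32, x[12] = 44, x[13] = 10, x[14] = 36, x[15] = 26, x[16] = 38, x[17] = 20, x[18] = 18, x[19] = 20, x[20] = 24, x[21] = 44, x[22] = 40, x[23] = 18, x[24] = 14, x[25] = 0, x[26] = 28.
Since (x[25], x[26]) = (x[3], x[4]) = (0, 28) (two consecutive terms determine the rest), the sequence is eventually periodic: after a pre-period of length 2 it cycles with period 22.
The value 38 first appears (with i ≥ 3) at x[16].

16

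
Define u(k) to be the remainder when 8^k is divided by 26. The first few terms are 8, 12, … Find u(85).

We have u(1) = 8,  u(2) = 12,  u(3) = 18,  u(4) = 14,  u(5) = 8.
The sequence repeats with period 4.
So u(85) = u(1 + ((85-1) mod 4)) = u(1) = 8.

8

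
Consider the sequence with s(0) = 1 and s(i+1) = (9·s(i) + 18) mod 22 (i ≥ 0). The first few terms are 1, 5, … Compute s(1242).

19

s(0) = 1, s(1) = 5, s(2) = 19, s(3) = 13, s(4) = 3, s(5) = 1.
The sequence repeats with period 5.
(1242 - 0) mod 5 = 2, so s(1242) = s(2) = 19.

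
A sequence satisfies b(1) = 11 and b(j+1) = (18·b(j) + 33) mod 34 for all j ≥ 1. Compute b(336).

Listing terms: b(1) = 11,  b(2) = 27,  b(3) = 9,  b(4) = 25,  b(5) = 7,  b(6) = 23,  b(7) = 5,  b(8) = 21,  b(9) = 3,  b(10) = 19,  b(11) = 1,  b(12) = 17,  b(13) = 33,  b(14) = 15,  b(15) = 31,  b(16) = 13,  b(17) = 29,  b(18) = 11.
Since b(18) = b(1) = 11, the sequence is periodic with period 17.
(336 - 1) mod 17 = 12, so b(336) = b(13) = 33.

33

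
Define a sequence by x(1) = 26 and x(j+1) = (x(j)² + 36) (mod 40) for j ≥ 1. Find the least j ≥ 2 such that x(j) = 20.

x(1) = 26, x(2) = 32, x(3) = 20, x(4) = 36, x(5) = 12, x(6) = 20.
Since x(6) = x(3) = 20, the sequence is eventually periodic: after a pre-period of length 2 it cycles with period 3.
The value 20 first appears (with j ≥ 2) at x(3).

3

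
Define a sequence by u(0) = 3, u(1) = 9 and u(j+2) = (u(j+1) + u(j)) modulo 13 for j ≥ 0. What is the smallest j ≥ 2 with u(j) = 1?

Listing terms: u(0) = 3,  u(1) = 9,  u(2) = 12,  u(3) = 8,  u(4) = 7,  u(5) = 2,  u(6) = 9,  u(7) = 11,  u(8) = 7,  u(9) = 5,  u(10) = 12,  u(11) = 4,  u(12) = 3,  u(13) = 7,  u(14) = 10,  u(15) = 4,  u(16) = 1,  u(17) = 5,  u(18) = 6,  u(19) = 11,  u(20) = 4,  u(21) = 2,  u(22) = 6,  u(23) = 8,  u(24) = 1,  u(25) = 9,  u(26) = 10,  u(27) = 6,  u(28) = 3,  u(29) = 9.
Since (u(28), u(29)) = (u(0), u(1)) = (3, 9) (two consecutive terms determine the rest), the sequence is periodic with period 28.
The value 1 first appears (with j ≥ 2) at u(16).

16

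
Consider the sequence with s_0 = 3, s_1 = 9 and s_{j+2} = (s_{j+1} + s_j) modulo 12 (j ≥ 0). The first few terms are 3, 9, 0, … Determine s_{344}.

Computing terms: s_0 = 3; s_1 = 9; s_2 = 0; s_3 = 9; s_4 = 9; s_5 = 6; s_6 = 3; s_7 = 9.
The sequence repeats with period 6.
So s_{344} = s_{0 + ((344-0) mod 6)} = s_2 = 0.

0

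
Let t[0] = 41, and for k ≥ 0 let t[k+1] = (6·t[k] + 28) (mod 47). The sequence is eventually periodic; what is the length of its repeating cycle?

23

Computing terms: t[0] = 41; t[1] = 39; t[2] = 27; t[3] = 2; t[4] = 40; t[5] = 33; t[6] = 38; t[7] = 21; t[8] = 13; t[9] = 12; t[10] = 6; t[11] = 17; t[12] = 36; t[13] = 9; t[14] = 35; t[15] = 3; t[16] = 46; t[17] = 22; t[18] = 19; t[19] = 1; t[20] = 34; t[21] = 44; t[22] = 10; t[23] = 41.
Since t[23] = t[0] = 41, the sequence is periodic with period 23.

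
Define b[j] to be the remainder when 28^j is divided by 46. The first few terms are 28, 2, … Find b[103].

42

b[1] = 28; b[2] = 2; b[3] = 10; b[4] = 4; b[5] = 20; b[6] = 8; b[7] = 40; b[8] = 16; b[9] = 34; b[10] = 32; b[11] = 22; b[12] = 18; b[13] = 44; b[14] = 36; b[15] = 42; b[16] = 26; b[17] = 38; b[18] = 6; b[19] = 30; b[20] = 12; b[21] = 14; b[22] = 24; b[23] = 28.
Since b[23] = b[1] = 28, the sequence is periodic with period 22.
So b[103] = b[1 + ((103-1) mod 22)] = b[15] = 42.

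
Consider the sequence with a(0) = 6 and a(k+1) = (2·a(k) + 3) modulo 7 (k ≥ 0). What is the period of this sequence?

We have a(0) = 6; a(1) = 1; a(2) = 5; a(3) = 6.
Since a(3) = a(0) = 6, the sequence is periodic with period 3.

3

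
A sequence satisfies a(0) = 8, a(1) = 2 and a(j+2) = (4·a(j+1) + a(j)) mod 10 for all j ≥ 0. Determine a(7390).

2

We have a(0) = 8,  a(1) = 2,  a(2) = 6,  a(3) = 6,  a(4) = 0,  a(5) = 6,  a(6) = 4,  a(7) = 2,  a(8) = 2,  a(9) = 0,  a(10) = 2,  a(11) = 8,  a(12) = 4,  a(13) = 4,  a(14) = 0,  a(15) = 4,  a(16) = 6,  a(17) = 8,  a(18) = 8,  a(19) = 0,  a(20) = 8,  a(21) = 2.
Since (a(20), a(21)) = (a(0), a(1)) = (8, 2) (two consecutive terms determine the rest), the sequence is periodic with period 20.
So a(7390) = a(0 + ((7390-0) mod 20)) = a(10) = 2.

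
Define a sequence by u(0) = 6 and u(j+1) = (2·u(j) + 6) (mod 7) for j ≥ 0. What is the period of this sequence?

Listing terms: u(0) = 6, u(1) = 4, u(2) = 0, u(3) = 6.
The sequence repeats with period 3.

3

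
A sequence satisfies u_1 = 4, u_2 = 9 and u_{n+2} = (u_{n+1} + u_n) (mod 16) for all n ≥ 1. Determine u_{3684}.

13

Computing terms: u_1 = 4; u_2 = 9; u_3 = 13; u_4 = 6; u_5 = 3; u_6 = 9; u_7 = 12; u_8 = 5; u_9 = 1; u_{10} = 6; u_{11} = 7; u_{12} = 13; u_{13} = 4; u_{14} = 1; u_{15} = 5; u_{16} = 6; u_{17} = 11; u_{18} = 1; u_{19} = 12; u_{20} = 13; u_{21} = 9; u_{22} = 6; u_{23} = 15; u_{24} = 5; u_{25} = 4; u_{26} = 9.
Since (u_{25}, u_{26}) = (u_1, u_2) = (4, 9) (two consecutive terms determine the rest), the sequence is periodic with period 24.
So u_{3684} = u_{1 + ((3684-1) mod 24)} = u_{12} = 13.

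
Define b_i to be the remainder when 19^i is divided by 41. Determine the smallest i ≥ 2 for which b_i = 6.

9

Computing terms: b_1 = 19, b_2 = 33, b_3 = 12, b_4 = 23, b_5 = 27, b_6 = 21, b_7 = 30, b_8 = 37, b_9 = 6, b_{10} = 32, b_{11} = 34, b_{12} = 31, b_{13} = 15, b_{14} = 39, b_{15} = 3, b_{16} = 16, b_{17} = 17, b_{18} = 36, b_{19} = 28, b_{20} = 40, b_{21} = 22, b_{22} = 8, b_{23} = 29, b_{24} = 18, b_{25} = 14, b_{26} = 20, b_{27} = 11, b_{28} = 4, b_{29} = 35, b_{30} = 9, b_{31} = 7, b_{32} = 10, b_{33} = 26, b_{34} = 2, b_{35} = 38, b_{36} = 25, b_{37} = 24, b_{38} = 5, b_{39} = 13, b_{40} = 1, b_{41} = 19.
The sequence repeats with period 40.
The value 6 first appears (with i ≥ 2) at b_9.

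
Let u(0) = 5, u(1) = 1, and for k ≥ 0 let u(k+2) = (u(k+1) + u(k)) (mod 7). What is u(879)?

3

We have u(0) = 5, u(1) = 1, u(2) = 6, u(3) = 0, u(4) = 6, u(5) = 6, u(6) = 5, u(7) = 4, u(8) = 2, u(9) = 6, u(10) = 1, u(11) = 0, u(12) = 1, u(13) = 1, u(14) = 2, u(15) = 3, u(16) = 5, u(17) = 1.
The sequence repeats with period 16.
(879 - 0) mod 16 = 15, so u(879) = u(15) = 3.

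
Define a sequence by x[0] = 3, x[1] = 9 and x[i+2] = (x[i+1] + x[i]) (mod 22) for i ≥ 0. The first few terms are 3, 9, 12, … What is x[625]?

21

Listing terms: x[0] = 3, x[1] = 9, x[2] = 12, x[3] = 21, x[4] = 11, x[5] = 10, x[6] = 21, x[7] = 9, x[8] = 8, x[9] = 17, x[10] = 3, x[11] = 20, x[12] = 1, x[13] = 21, x[14] = 0, x[15] = 21, x[16] = 21, x[17] = 20, x[18] = 19, x[19] = 17, x[20] = 14, x[21] = 9, x[22] = 1, x[23] = 10, x[24] = 11, x[25] = 21, x[26] = 10, x[27] = 9, x[28] = 19, x[29] = 6, x[30] = 3, x[31] = 9.
The sequence repeats with period 30.
So x[625] = x[0 + ((625-0) mod 30)] = x[25] = 21.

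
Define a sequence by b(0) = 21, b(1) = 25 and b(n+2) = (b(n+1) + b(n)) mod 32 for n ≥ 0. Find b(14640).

b(0) = 21,  b(1) = 25,  b(2) = 14,  b(3) = 7,  b(4) = 21,  b(5) = 28,  b(6) = 17,  b(7) = 13,  b(8) = 30,  b(9) = 11,  b(10) = 9,  b(11) = 20,  b(12) = 29,  b(13) = 17,  b(14) = 14,  b(15) = 31,  b(16) = 13,  b(17) = 12,  b(18) = 25,  b(19) = 5,  b(20) = 30,  b(21) = 3,  b(22) = 1,  b(23) = 4,  b(24) = 5,  b(25) = 9,  b(26) = 14,  b(27) = 23,  b(28) = 5,  b(29) = 28,  b(30) = 1,  b(31) = 29,  b(32) = 30,  b(33) = 27,  b(34) = 25,  b(35) = 20,  b(36) = 13,  b(37) = 1,  b(38) = 14,  b(39) = 15,  b(40) = 29,  b(41) = 12,  b(42) = 9,  b(43) = 21,  b(44) = 30,  b(45) = 19,  b(46) = 17,  b(47) = 4,  b(48) = 21,  b(49) = 25.
The sequence repeats with period 48.
So b(14640) = b(0 + ((14640-0) mod 48)) = b(0) = 21.

21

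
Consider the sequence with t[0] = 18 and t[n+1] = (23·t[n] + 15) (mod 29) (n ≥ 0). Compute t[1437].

Computing terms: t[0] = 18,  t[1] = 23,  t[2] = 22,  t[3] = 28,  t[4] = 21,  t[5] = 5,  t[6] = 14,  t[7] = 18.
Since t[7] = t[0] = 18, the sequence is periodic with period 7.
(1437 - 0) mod 7 = 2, so t[1437] = t[2] = 22.

22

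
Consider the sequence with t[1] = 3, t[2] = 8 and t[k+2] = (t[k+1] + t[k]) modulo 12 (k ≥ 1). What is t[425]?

6

Computing terms: t[1] = 3,  t[2] = 8,  t[3] = 11,  t[4] = 7,  t[5] = 6,  t[6] = 1,  t[7] = 7,  t[8] = 8,  t[9] = 3,  t[10] = 11,  t[11] = 2,  t[12] = 1,  t[13] = 3,  t[14] = 4,  t[15] = 7,  t[16] = 11,  t[17] = 6,  t[18] = 5,  t[19] = 11,  t[20] = 4,  t[21] = 3,  t[22] = 7,  t[23] = 10,  t[24] = 5,  t[25] = 3,  t[26] = 8.
Since (t[25], t[26]) = (t[1], t[2]) = (3, 8) (two consecutive terms determine the rest), the sequence is periodic with period 24.
So t[425] = t[1 + ((425-1) mod 24)] = t[17] = 6.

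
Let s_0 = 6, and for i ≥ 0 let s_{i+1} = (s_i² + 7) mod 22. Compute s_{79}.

s_0 = 6, s_1 = 21, s_2 = 8, s_3 = 5, s_4 = 10, s_5 = 19, s_6 = 16, s_7 = 21.
Since s_7 = s_1 = 21, the sequence is eventually periodic: after a pre-period of length 1 it cycles with period 6.
For i ≥ 1, s_i depends only on (i - 1) mod 6. (79 - 1) mod 6 = 0, so s_{79} = s_1 = 21.

21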